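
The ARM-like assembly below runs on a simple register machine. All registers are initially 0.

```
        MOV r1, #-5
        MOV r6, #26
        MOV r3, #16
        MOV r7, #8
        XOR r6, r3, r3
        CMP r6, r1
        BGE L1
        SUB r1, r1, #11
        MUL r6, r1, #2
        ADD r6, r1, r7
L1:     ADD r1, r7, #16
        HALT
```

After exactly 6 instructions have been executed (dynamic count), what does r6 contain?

MOV r1, #-5 → r1=-5
MOV r6, #26 → r6=26
MOV r3, #16 → r3=16
MOV r7, #8 → r7=8
XOR r6, r3, r3 → r6=16^16=0
CMP r6, r1  (cmp 0,-5)
After step 6: r6 = 0.

0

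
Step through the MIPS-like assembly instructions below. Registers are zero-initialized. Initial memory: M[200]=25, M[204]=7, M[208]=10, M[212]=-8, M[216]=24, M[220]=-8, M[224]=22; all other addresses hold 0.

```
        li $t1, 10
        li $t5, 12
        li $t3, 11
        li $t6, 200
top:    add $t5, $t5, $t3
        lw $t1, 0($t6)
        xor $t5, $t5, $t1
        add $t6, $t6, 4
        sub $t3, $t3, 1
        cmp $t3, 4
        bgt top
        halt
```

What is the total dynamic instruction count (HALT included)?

54

li $t1, 10 → $t1=10
li $t5, 12 → $t5=12
li $t3, 11 → $t3=11
li $t6, 200 → $t6=200
add $t5, $t5, $t3 → $t5=12+11=23
lw $t1, 0($t6) → $t1=M[200]=25
xor $t5, $t5, $t1 → $t5=23^25=14
add $t6, $t6, 4 → $t6=200+4=204
sub $t3, $t3, 1 → $t3=11-1=10
cmp $t3, 4  (cmp 10,4)
bgt top: taken
add $t5, $t5, $t3 → $t5=14+10=24
lw $t1, 0($t6) → $t1=M[204]=7
xor $t5, $t5, $t1 → $t5=24^7=31
add $t6, $t6, 4 → $t6=204+4=208
sub $t3, $t3, 1 → $t3=10-1=9
cmp $t3, 4  (cmp 9,4)
bgt top: taken
add $t5, $t5, $t3 → $t5=31+9=40
lw $t1, 0($t6) → $t1=M[208]=10
xor $t5, $t5, $t1 → $t5=40^10=34
add $t6, $t6, 4 → $t6=208+4=212
sub $t3, $t3, 1 → $t3=9-1=8
cmp $t3, 4  (cmp 8,4)
bgt top: taken
add $t5, $t5, $t3 → $t5=34+8=42
lw $t1, 0($t6) → $t1=M[212]=-8
xor $t5, $t5, $t1 → $t5=42^(-8)=-46
add $t6, $t6, 4 → $t6=212+4=216
sub $t3, $t3, 1 → $t3=8-1=7
cmp $t3, 4  (cmp 7,4)
bgt top: taken
add $t5, $t5, $t3 → $t5=(-46)+7=-39
lw $t1, 0($t6) → $t1=M[216]=24
xor $t5, $t5, $t1 → $t5=(-39)^24=-63
add $t6, $t6, 4 → $t6=216+4=220
sub $t3, $t3, 1 → $t3=7-1=6
cmp $t3, 4  (cmp 6,4)
bgt top: taken
add $t5, $t5, $t3 → $t5=(-63)+6=-57
lw $t1, 0($t6) → $t1=M[220]=-8
xor $t5, $t5, $t1 → $t5=(-57)^(-8)=63
add $t6, $t6, 4 → $t6=220+4=224
sub $t3, $t3, 1 → $t3=6-1=5
cmp $t3, 4  (cmp 5,4)
bgt top: taken
add $t5, $t5, $t3 → $t5=63+5=68
lw $t1, 0($t6) → $t1=M[224]=22
xor $t5, $t5, $t1 → $t5=68^22=82
add $t6, $t6, 4 → $t6=224+4=228
sub $t3, $t3, 1 → $t3=5-1=4
cmp $t3, 4  (cmp 4,4)
bgt top: not taken
halt.
Total executed instructions: 54.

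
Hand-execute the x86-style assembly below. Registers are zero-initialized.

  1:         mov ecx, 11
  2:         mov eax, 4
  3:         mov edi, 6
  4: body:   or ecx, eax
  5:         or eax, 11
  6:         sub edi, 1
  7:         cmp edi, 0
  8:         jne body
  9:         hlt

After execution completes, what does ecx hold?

15

ecx=11
eax=4
edi=6
ecx=11|4=15
eax=4|11=15
edi=6-1=5
cmp edi, 0  (cmp 5,0)
jne body: taken
ecx=15|15=15
eax=15|11=15
edi=5-1=4
cmp edi, 0  (cmp 4,0)
jne body: taken
ecx=15|15=15
eax=15|11=15
edi=4-1=3
cmp edi, 0  (cmp 3,0)
jne body: taken
ecx=15|15=15
eax=15|11=15
edi=3-1=2
cmp edi, 0  (cmp 2,0)
jne body: taken
ecx=15|15=15
eax=15|11=15
edi=2-1=1
cmp edi, 0  (cmp 1,0)
jne body: taken
ecx=15|15=15
eax=15|11=15
edi=1-1=0
cmp edi, 0  (cmp 0,0)
jne body: not taken
halt.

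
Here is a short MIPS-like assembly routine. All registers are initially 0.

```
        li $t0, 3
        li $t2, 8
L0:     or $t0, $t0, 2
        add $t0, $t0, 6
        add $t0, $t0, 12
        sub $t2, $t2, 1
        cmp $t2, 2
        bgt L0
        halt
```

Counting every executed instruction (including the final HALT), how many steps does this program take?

li $t0, 3 → $t0=3
li $t2, 8 → $t2=8
or $t0, $t0, 2 → $t0=3|2=3
add $t0, $t0, 6 → $t0=3+6=9
add $t0, $t0, 12 → $t0=9+12=21
sub $t2, $t2, 1 → $t2=8-1=7
cmp $t2, 2  (cmp 7,2)
bgt L0: taken
or $t0, $t0, 2 → $t0=21|2=23
add $t0, $t0, 6 → $t0=23+6=29
add $t0, $t0, 12 → $t0=29+12=41
sub $t2, $t2, 1 → $t2=7-1=6
cmp $t2, 2  (cmp 6,2)
bgt L0: taken
or $t0, $t0, 2 → $t0=41|2=43
add $t0, $t0, 6 → $t0=43+6=49
add $t0, $t0, 12 → $t0=49+12=61
sub $t2, $t2, 1 → $t2=6-1=5
cmp $t2, 2  (cmp 5,2)
bgt L0: taken
or $t0, $t0, 2 → $t0=61|2=63
add $t0, $t0, 6 → $t0=63+6=69
add $t0, $t0, 12 → $t0=69+12=81
sub $t2, $t2, 1 → $t2=5-1=4
cmp $t2, 2  (cmp 4,2)
bgt L0: taken
or $t0, $t0, 2 → $t0=81|2=83
add $t0, $t0, 6 → $t0=83+6=89
add $t0, $t0, 12 → $t0=89+12=101
sub $t2, $t2, 1 → $t2=4-1=3
cmp $t2, 2  (cmp 3,2)
bgt L0: taken
or $t0, $t0, 2 → $t0=101|2=103
add $t0, $t0, 6 → $t0=103+6=109
add $t0, $t0, 12 → $t0=109+12=121
sub $t2, $t2, 1 → $t2=3-1=2
cmp $t2, 2  (cmp 2,2)
bgt L0: not taken
halt.
Total executed instructions: 39.

39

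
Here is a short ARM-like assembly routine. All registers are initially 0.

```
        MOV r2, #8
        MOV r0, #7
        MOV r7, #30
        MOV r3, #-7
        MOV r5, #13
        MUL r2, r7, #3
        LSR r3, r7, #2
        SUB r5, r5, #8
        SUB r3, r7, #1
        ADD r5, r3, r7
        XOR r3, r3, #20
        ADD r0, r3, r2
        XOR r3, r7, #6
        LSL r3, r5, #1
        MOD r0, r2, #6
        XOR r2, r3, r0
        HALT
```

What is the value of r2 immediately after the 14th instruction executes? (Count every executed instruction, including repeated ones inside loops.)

90

r2=8
r0=7
r7=30
r3=-7
r5=13
r2=30*3=90
r3=30>>2=7
r5=13-8=5
r3=30-1=29
r5=29+30=59
r3=29^20=9
r0=9+90=99
r3=30^6=24
r3=59<<1=118
After step 14: r2 = 90.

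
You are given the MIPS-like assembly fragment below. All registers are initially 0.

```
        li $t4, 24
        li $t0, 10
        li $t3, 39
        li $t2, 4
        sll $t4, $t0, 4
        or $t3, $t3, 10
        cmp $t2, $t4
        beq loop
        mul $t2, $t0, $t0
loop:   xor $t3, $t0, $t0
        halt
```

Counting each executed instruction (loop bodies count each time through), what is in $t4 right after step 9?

after li $t4, 24: $t4=24
after li $t0, 10: $t0=10
after li $t3, 39: $t3=39
after li $t2, 4: $t2=4
after sll $t4, $t0, 4: $t4=10<<4=160
after or $t3, $t3, 10: $t3=39|10=47
cmp $t2, $t4  (cmp 4,160)
beq loop: not taken
after mul $t2, $t0, $t0: $t2=10*10=100
After step 9: $t4 = 160.

160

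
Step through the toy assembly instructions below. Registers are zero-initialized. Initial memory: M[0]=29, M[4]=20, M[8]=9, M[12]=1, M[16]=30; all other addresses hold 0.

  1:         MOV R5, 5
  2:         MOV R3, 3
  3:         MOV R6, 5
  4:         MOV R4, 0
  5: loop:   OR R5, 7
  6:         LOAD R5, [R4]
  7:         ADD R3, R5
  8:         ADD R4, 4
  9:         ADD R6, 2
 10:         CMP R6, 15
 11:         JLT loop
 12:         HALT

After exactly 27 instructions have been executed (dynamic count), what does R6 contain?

MOV R5, 5 → R5=5
MOV R3, 3 → R3=3
MOV R6, 5 → R6=5
MOV R4, 0 → R4=0
OR R5, 7 → R5=5|7=7
LOAD R5, [R4] → R5=M[0]=29
ADD R3, R5 → R3=3+29=32
ADD R4, 4 → R4=0+4=4
ADD R6, 2 → R6=5+2=7
CMP R6, 15  (cmp 7,15)
JLT loop: taken
OR R5, 7 → R5=29|7=31
LOAD R5, [R4] → R5=M[4]=20
ADD R3, R5 → R3=32+20=52
ADD R4, 4 → R4=4+4=8
ADD R6, 2 → R6=7+2=9
CMP R6, 15  (cmp 9,15)
JLT loop: taken
OR R5, 7 → R5=20|7=23
LOAD R5, [R4] → R5=M[8]=9
ADD R3, R5 → R3=52+9=61
ADD R4, 4 → R4=8+4=12
ADD R6, 2 → R6=9+2=11
CMP R6, 15  (cmp 11,15)
JLT loop: taken
OR R5, 7 → R5=9|7=15
LOAD R5, [R4] → R5=M[12]=1
After step 27: R6 = 11.

11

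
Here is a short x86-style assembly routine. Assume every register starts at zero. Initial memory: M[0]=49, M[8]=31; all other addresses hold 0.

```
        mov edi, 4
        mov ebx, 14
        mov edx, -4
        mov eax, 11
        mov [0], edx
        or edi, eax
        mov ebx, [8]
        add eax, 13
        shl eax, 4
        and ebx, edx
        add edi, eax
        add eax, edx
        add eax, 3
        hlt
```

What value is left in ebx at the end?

edi=4
ebx=14
edx=-4
eax=11
mov [0], edx → M[0]=-4
edi=4|11=15
ebx=M[8]=31
eax=11+13=24
eax=24<<4=384
ebx=31&(-4)=28
edi=15+384=399
eax=384+(-4)=380
eax=380+3=383
halt.

28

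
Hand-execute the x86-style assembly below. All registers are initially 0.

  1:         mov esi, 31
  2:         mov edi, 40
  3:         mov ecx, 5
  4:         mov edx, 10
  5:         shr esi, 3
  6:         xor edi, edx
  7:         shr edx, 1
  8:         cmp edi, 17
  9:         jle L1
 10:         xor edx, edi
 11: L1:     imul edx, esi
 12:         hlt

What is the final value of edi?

mov esi, 31 → esi=31
mov edi, 40 → edi=40
mov ecx, 5 → ecx=5
mov edx, 10 → edx=10
shr esi, 3 → esi=31>>3=3
xor edi, edx → edi=40^10=34
shr edx, 1 → edx=10>>1=5
cmp edi, 17  (cmp 34,17)
jle L1: not taken
xor edx, edi → edx=5^34=39
imul edx, esi → edx=39*3=117
halt.

34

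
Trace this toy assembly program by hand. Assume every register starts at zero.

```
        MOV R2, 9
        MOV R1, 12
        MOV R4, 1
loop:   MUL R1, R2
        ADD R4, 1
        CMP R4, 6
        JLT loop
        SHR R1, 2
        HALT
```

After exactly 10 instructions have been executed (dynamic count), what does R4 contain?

R2=9
R1=12
R4=1
R1=12*9=108
R4=1+1=2
CMP R4, 6  (cmp 2,6)
JLT loop: taken
R1=108*9=972
R4=2+1=3
CMP R4, 6  (cmp 3,6)
After step 10: R4 = 3.

3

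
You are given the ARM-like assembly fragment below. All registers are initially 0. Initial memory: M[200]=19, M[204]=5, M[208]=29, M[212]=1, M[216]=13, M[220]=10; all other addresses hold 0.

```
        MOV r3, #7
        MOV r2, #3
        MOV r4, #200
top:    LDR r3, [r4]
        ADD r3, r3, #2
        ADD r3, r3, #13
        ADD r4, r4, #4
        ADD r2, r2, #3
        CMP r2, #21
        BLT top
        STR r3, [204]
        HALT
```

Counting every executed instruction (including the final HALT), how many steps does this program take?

r3=7
r2=3
r4=200
r3=M[200]=19
r3=19+2=21
r3=21+13=34
r4=200+4=204
r2=3+3=6
CMP r2, #21  (cmp 6,21)
BLT top: taken
r3=M[204]=5
r3=5+2=7
r3=7+13=20
r4=204+4=208
r2=6+3=9
CMP r2, #21  (cmp 9,21)
BLT top: taken
r3=M[208]=29
r3=29+2=31
r3=31+13=44
r4=208+4=212
r2=9+3=12
CMP r2, #21  (cmp 12,21)
BLT top: taken
r3=M[212]=1
r3=1+2=3
r3=3+13=16
r4=212+4=216
r2=12+3=15
CMP r2, #21  (cmp 15,21)
BLT top: taken
r3=M[216]=13
r3=13+2=15
r3=15+13=28
r4=216+4=220
r2=15+3=18
CMP r2, #21  (cmp 18,21)
BLT top: taken
r3=M[220]=10
r3=10+2=12
r3=12+13=25
r4=220+4=224
r2=18+3=21
CMP r2, #21  (cmp 21,21)
BLT top: not taken
STR r3, [204] → M[204]=25
halt.
Total executed instructions: 47.

47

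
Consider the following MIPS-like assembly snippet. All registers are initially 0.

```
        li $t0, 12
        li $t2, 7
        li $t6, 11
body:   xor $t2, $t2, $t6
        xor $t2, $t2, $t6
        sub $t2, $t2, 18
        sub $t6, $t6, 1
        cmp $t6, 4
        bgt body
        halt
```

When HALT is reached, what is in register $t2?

-119

li $t0, 12 → $t0=12
li $t2, 7 → $t2=7
li $t6, 11 → $t6=11
xor $t2, $t2, $t6 → $t2=7^11=12
xor $t2, $t2, $t6 → $t2=12^11=7
sub $t2, $t2, 18 → $t2=7-18=-11
sub $t6, $t6, 1 → $t6=11-1=10
cmp $t6, 4  (cmp 10,4)
bgt body: taken
xor $t2, $t2, $t6 → $t2=(-11)^10=-1
xor $t2, $t2, $t6 → $t2=(-1)^10=-11
sub $t2, $t2, 18 → $t2=(-11)-18=-29
sub $t6, $t6, 1 → $t6=10-1=9
cmp $t6, 4  (cmp 9,4)
bgt body: taken
xor $t2, $t2, $t6 → $t2=(-29)^9=-22
xor $t2, $t2, $t6 → $t2=(-22)^9=-29
sub $t2, $t2, 18 → $t2=(-29)-18=-47
sub $t6, $t6, 1 → $t6=9-1=8
cmp $t6, 4  (cmp 8,4)
bgt body: taken
xor $t2, $t2, $t6 → $t2=(-47)^8=-39
xor $t2, $t2, $t6 → $t2=(-39)^8=-47
sub $t2, $t2, 18 → $t2=(-47)-18=-65
sub $t6, $t6, 1 → $t6=8-1=7
cmp $t6, 4  (cmp 7,4)
bgt body: taken
xor $t2, $t2, $t6 → $t2=(-65)^7=-72
xor $t2, $t2, $t6 → $t2=(-72)^7=-65
sub $t2, $t2, 18 → $t2=(-65)-18=-83
sub $t6, $t6, 1 → $t6=7-1=6
cmp $t6, 4  (cmp 6,4)
bgt body: taken
xor $t2, $t2, $t6 → $t2=(-83)^6=-85
xor $t2, $t2, $t6 → $t2=(-85)^6=-83
sub $t2, $t2, 18 → $t2=(-83)-18=-101
sub $t6, $t6, 1 → $t6=6-1=5
cmp $t6, 4  (cmp 5,4)
bgt body: taken
xor $t2, $t2, $t6 → $t2=(-101)^5=-98
xor $t2, $t2, $t6 → $t2=(-98)^5=-101
sub $t2, $t2, 18 → $t2=(-101)-18=-119
sub $t6, $t6, 1 → $t6=5-1=4
cmp $t6, 4  (cmp 4,4)
bgt body: not taken
halt.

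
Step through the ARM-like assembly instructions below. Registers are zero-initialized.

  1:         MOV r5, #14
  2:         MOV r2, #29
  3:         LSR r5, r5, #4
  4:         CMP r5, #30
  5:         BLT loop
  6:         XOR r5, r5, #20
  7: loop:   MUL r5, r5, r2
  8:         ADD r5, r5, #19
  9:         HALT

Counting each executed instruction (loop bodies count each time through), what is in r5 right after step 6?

0

MOV r5, #14 → r5=14
MOV r2, #29 → r2=29
LSR r5, r5, #4 → r5=14>>4=0
CMP r5, #30  (cmp 0,30)
BLT loop: taken
MUL r5, r5, r2 → r5=0*29=0
After step 6: r5 = 0.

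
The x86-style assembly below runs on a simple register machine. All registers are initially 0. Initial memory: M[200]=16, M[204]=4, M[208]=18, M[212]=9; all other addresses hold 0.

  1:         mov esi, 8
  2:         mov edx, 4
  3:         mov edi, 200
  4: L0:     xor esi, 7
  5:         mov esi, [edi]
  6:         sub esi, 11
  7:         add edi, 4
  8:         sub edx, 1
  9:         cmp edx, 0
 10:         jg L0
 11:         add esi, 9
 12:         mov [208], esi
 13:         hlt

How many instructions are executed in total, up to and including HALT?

mov esi, 8 → esi=8
mov edx, 4 → edx=4
mov edi, 200 → edi=200
xor esi, 7 → esi=8^7=15
mov esi, [edi] → esi=M[200]=16
sub esi, 11 → esi=16-11=5
add edi, 4 → edi=200+4=204
sub edx, 1 → edx=4-1=3
cmp edx, 0  (cmp 3,0)
jg L0: taken
xor esi, 7 → esi=5^7=2
mov esi, [edi] → esi=M[204]=4
sub esi, 11 → esi=4-11=-7
add edi, 4 → edi=204+4=208
sub edx, 1 → edx=3-1=2
cmp edx, 0  (cmp 2,0)
jg L0: taken
xor esi, 7 → esi=(-7)^7=-2
mov esi, [edi] → esi=M[208]=18
sub esi, 11 → esi=18-11=7
add edi, 4 → edi=208+4=212
sub edx, 1 → edx=2-1=1
cmp edx, 0  (cmp 1,0)
jg L0: taken
xor esi, 7 → esi=7^7=0
mov esi, [edi] → esi=M[212]=9
sub esi, 11 → esi=9-11=-2
add edi, 4 → edi=212+4=216
sub edx, 1 → edx=1-1=0
cmp edx, 0  (cmp 0,0)
jg L0: not taken
add esi, 9 → esi=(-2)+9=7
mov [208], esi → M[208]=7
halt.
Total executed instructions: 34.

34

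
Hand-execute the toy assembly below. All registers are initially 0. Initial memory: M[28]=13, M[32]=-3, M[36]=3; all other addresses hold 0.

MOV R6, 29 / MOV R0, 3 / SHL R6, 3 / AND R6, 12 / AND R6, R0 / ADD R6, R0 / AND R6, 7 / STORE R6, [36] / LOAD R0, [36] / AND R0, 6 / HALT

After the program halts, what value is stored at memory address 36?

after MOV R6, 29: R6=29
after MOV R0, 3: R0=3
after SHL R6, 3: R6=29<<3=232
after AND R6, 12: R6=232&12=8
after AND R6, R0: R6=8&3=0
after ADD R6, R0: R6=0+3=3
after AND R6, 7: R6=3&7=3
STORE R6, [36] → M[36]=3
after LOAD R0, [36]: R0=M[36]=3
after AND R0, 6: R0=3&6=2
halt.

3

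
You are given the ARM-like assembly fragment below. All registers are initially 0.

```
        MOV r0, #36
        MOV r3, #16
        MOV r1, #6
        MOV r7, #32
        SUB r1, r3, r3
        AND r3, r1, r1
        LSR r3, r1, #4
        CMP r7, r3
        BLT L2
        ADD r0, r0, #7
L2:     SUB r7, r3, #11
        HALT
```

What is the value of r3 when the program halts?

0

after MOV r0, #36: r0=36
after MOV r3, #16: r3=16
after MOV r1, #6: r1=6
after MOV r7, #32: r7=32
after SUB r1, r3, r3: r1=16-16=0
after AND r3, r1, r1: r3=0&0=0
after LSR r3, r1, #4: r3=0>>4=0
CMP r7, r3  (cmp 32,0)
BLT L2: not taken
after ADD r0, r0, #7: r0=36+7=43
after SUB r7, r3, #11: r7=0-11=-11
halt.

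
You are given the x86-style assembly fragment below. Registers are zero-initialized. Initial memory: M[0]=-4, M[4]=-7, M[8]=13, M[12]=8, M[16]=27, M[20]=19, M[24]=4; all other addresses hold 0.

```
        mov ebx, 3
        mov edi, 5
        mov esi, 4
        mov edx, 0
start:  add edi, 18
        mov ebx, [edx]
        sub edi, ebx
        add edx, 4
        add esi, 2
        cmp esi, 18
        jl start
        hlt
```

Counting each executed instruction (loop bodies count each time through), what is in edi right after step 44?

57

ebx=3
edi=5
esi=4
edx=0
edi=5+18=23
ebx=M[0]=-4
edi=23-(-4)=27
edx=0+4=4
esi=4+2=6
cmp esi, 18  (cmp 6,18)
jl start: taken
edi=27+18=45
ebx=M[4]=-7
edi=45-(-7)=52
edx=4+4=8
esi=6+2=8
cmp esi, 18  (cmp 8,18)
jl start: taken
edi=52+18=70
ebx=M[8]=13
edi=70-13=57
edx=8+4=12
esi=8+2=10
cmp esi, 18  (cmp 10,18)
jl start: taken
edi=57+18=75
ebx=M[12]=8
edi=75-8=67
edx=12+4=16
esi=10+2=12
cmp esi, 18  (cmp 12,18)
jl start: taken
edi=67+18=85
ebx=M[16]=27
edi=85-27=58
edx=16+4=20
esi=12+2=14
cmp esi, 18  (cmp 14,18)
jl start: taken
edi=58+18=76
ebx=M[20]=19
edi=76-19=57
edx=20+4=24
esi=14+2=16
After step 44: edi = 57.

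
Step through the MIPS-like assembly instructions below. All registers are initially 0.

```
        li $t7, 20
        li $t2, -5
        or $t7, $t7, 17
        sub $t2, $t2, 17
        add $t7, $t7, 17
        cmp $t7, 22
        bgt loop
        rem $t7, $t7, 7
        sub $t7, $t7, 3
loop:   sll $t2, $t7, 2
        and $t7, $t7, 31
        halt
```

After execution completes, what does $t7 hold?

6

li $t7, 20 → $t7=20
li $t2, -5 → $t2=-5
or $t7, $t7, 17 → $t7=20|17=21
sub $t2, $t2, 17 → $t2=(-5)-17=-22
add $t7, $t7, 17 → $t7=21+17=38
cmp $t7, 22  (cmp 38,22)
bgt loop: taken
sll $t2, $t7, 2 → $t2=38<<2=152
and $t7, $t7, 31 → $t7=38&31=6
halt.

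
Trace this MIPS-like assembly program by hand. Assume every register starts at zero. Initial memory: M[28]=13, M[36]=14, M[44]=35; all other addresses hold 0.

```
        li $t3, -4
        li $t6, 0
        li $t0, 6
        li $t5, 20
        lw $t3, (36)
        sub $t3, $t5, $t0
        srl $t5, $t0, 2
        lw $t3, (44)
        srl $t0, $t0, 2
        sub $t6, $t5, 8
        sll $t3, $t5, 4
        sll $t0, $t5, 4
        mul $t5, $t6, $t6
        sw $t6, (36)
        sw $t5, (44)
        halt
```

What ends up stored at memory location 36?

-7

$t3=-4
$t6=0
$t0=6
$t5=20
$t3=M[36]=14
$t3=20-6=14
$t5=6>>2=1
$t3=M[44]=35
$t0=6>>2=1
$t6=1-8=-7
$t3=1<<4=16
$t0=1<<4=16
$t5=(-7)*(-7)=49
sw $t6, (36) → M[36]=-7
sw $t5, (44) → M[44]=49
halt.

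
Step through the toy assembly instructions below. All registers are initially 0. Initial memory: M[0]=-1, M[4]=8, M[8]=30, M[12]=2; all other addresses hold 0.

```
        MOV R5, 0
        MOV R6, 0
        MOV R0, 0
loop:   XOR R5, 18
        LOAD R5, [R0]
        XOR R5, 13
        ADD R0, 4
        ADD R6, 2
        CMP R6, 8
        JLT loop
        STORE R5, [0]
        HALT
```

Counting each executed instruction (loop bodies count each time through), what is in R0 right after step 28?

R5=0
R6=0
R0=0
R5=0^18=18
R5=M[0]=-1
R5=(-1)^13=-14
R0=0+4=4
R6=0+2=2
CMP R6, 8  (cmp 2,8)
JLT loop: taken
R5=(-14)^18=-32
R5=M[4]=8
R5=8^13=5
R0=4+4=8
R6=2+2=4
CMP R6, 8  (cmp 4,8)
JLT loop: taken
R5=5^18=23
R5=M[8]=30
R5=30^13=19
R0=8+4=12
R6=4+2=6
CMP R6, 8  (cmp 6,8)
JLT loop: taken
R5=19^18=1
R5=M[12]=2
R5=2^13=15
R0=12+4=16
After step 28: R0 = 16.

16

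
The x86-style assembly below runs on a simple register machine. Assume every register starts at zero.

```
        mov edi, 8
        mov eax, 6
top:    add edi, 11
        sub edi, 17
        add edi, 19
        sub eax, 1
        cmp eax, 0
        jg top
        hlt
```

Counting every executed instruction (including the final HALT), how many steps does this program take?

mov edi, 8 → edi=8
mov eax, 6 → eax=6
add edi, 11 → edi=8+11=19
sub edi, 17 → edi=19-17=2
add edi, 19 → edi=2+19=21
sub eax, 1 → eax=6-1=5
cmp eax, 0  (cmp 5,0)
jg top: taken
add edi, 11 → edi=21+11=32
sub edi, 17 → edi=32-17=15
add edi, 19 → edi=15+19=34
sub eax, 1 → eax=5-1=4
cmp eax, 0  (cmp 4,0)
jg top: taken
add edi, 11 → edi=34+11=45
sub edi, 17 → edi=45-17=28
add edi, 19 → edi=28+19=47
sub eax, 1 → eax=4-1=3
cmp eax, 0  (cmp 3,0)
jg top: taken
add edi, 11 → edi=47+11=58
sub edi, 17 → edi=58-17=41
add edi, 19 → edi=41+19=60
sub eax, 1 → eax=3-1=2
cmp eax, 0  (cmp 2,0)
jg top: taken
add edi, 11 → edi=60+11=71
sub edi, 17 → edi=71-17=54
add edi, 19 → edi=54+19=73
sub eax, 1 → eax=2-1=1
cmp eax, 0  (cmp 1,0)
jg top: taken
add edi, 11 → edi=73+11=84
sub edi, 17 → edi=84-17=67
add edi, 19 → edi=67+19=86
sub eax, 1 → eax=1-1=0
cmp eax, 0  (cmp 0,0)
jg top: not taken
halt.
Total executed instructions: 39.

39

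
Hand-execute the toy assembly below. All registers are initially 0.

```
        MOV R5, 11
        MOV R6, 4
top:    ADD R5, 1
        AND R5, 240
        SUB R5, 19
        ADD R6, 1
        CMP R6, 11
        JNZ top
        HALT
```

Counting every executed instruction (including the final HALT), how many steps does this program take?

MOV R5, 11 → R5=11
MOV R6, 4 → R6=4
ADD R5, 1 → R5=11+1=12
AND R5, 240 → R5=12&240=0
SUB R5, 19 → R5=0-19=-19
ADD R6, 1 → R6=4+1=5
CMP R6, 11  (cmp 5,11)
JNZ top: taken
ADD R5, 1 → R5=(-19)+1=-18
AND R5, 240 → R5=(-18)&240=224
SUB R5, 19 → R5=224-19=205
ADD R6, 1 → R6=5+1=6
CMP R6, 11  (cmp 6,11)
JNZ top: taken
ADD R5, 1 → R5=205+1=206
AND R5, 240 → R5=206&240=192
SUB R5, 19 → R5=192-19=173
ADD R6, 1 → R6=6+1=7
CMP R6, 11  (cmp 7,11)
JNZ top: taken
ADD R5, 1 → R5=173+1=174
AND R5, 240 → R5=174&240=160
SUB R5, 19 → R5=160-19=141
ADD R6, 1 → R6=7+1=8
CMP R6, 11  (cmp 8,11)
JNZ top: taken
ADD R5, 1 → R5=141+1=142
AND R5, 240 → R5=142&240=128
SUB R5, 19 → R5=128-19=109
ADD R6, 1 → R6=8+1=9
CMP R6, 11  (cmp 9,11)
JNZ top: taken
ADD R5, 1 → R5=109+1=110
AND R5, 240 → R5=110&240=96
SUB R5, 19 → R5=96-19=77
ADD R6, 1 → R6=9+1=10
CMP R6, 11  (cmp 10,11)
JNZ top: taken
ADD R5, 1 → R5=77+1=78
AND R5, 240 → R5=78&240=64
SUB R5, 19 → R5=64-19=45
ADD R6, 1 → R6=10+1=11
CMP R6, 11  (cmp 11,11)
JNZ top: not taken
halt.
Total executed instructions: 45.

45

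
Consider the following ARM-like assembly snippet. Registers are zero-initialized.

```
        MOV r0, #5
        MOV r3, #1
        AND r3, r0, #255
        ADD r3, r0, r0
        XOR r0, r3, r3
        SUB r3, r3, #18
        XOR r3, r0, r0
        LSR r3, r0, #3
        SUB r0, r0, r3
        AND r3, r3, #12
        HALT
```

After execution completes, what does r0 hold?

MOV r0, #5 → r0=5
MOV r3, #1 → r3=1
AND r3, r0, #255 → r3=5&255=5
ADD r3, r0, r0 → r3=5+5=10
XOR r0, r3, r3 → r0=10^10=0
SUB r3, r3, #18 → r3=10-18=-8
XOR r3, r0, r0 → r3=0^0=0
LSR r3, r0, #3 → r3=0>>3=0
SUB r0, r0, r3 → r0=0-0=0
AND r3, r3, #12 → r3=0&12=0
halt.

0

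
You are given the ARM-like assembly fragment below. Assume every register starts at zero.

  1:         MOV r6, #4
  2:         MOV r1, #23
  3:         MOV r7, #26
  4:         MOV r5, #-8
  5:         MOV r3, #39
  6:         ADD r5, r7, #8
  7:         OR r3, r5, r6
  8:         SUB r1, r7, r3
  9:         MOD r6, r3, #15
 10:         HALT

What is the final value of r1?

-12

MOV r6, #4 → r6=4
MOV r1, #23 → r1=23
MOV r7, #26 → r7=26
MOV r5, #-8 → r5=-8
MOV r3, #39 → r3=39
ADD r5, r7, #8 → r5=26+8=34
OR r3, r5, r6 → r3=34|4=38
SUB r1, r7, r3 → r1=26-38=-12
MOD r6, r3, #15 → r6=38%15=8
halt.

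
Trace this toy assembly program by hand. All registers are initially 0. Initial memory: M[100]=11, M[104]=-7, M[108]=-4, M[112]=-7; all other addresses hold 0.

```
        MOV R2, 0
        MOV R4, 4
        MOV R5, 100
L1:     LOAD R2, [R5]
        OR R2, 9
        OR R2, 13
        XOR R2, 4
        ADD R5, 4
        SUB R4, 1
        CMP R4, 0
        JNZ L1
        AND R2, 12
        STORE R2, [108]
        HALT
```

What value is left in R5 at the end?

116

R2=0
R4=4
R5=100
R2=M[100]=11
R2=11|9=11
R2=11|13=15
R2=15^4=11
R5=100+4=104
R4=4-1=3
CMP R4, 0  (cmp 3,0)
JNZ L1: taken
R2=M[104]=-7
R2=(-7)|9=-7
R2=(-7)|13=-3
R2=(-3)^4=-7
R5=104+4=108
R4=3-1=2
CMP R4, 0  (cmp 2,0)
JNZ L1: taken
R2=M[108]=-4
R2=(-4)|9=-3
R2=(-3)|13=-3
R2=(-3)^4=-7
R5=108+4=112
R4=2-1=1
CMP R4, 0  (cmp 1,0)
JNZ L1: taken
R2=M[112]=-7
R2=(-7)|9=-7
R2=(-7)|13=-3
R2=(-3)^4=-7
R5=112+4=116
R4=1-1=0
CMP R4, 0  (cmp 0,0)
JNZ L1: not taken
R2=(-7)&12=8
STORE R2, [108] → M[108]=8
halt.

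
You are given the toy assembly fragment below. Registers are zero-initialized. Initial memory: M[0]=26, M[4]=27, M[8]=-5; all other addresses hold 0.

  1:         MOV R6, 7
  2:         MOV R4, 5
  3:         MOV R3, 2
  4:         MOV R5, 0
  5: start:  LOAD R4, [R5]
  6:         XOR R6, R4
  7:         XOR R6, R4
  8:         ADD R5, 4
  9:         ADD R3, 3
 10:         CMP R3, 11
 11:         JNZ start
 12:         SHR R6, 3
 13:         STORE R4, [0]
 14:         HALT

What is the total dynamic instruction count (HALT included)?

28

R6=7
R4=5
R3=2
R5=0
R4=M[0]=26
R6=7^26=29
R6=29^26=7
R5=0+4=4
R3=2+3=5
CMP R3, 11  (cmp 5,11)
JNZ start: taken
R4=M[4]=27
R6=7^27=28
R6=28^27=7
R5=4+4=8
R3=5+3=8
CMP R3, 11  (cmp 8,11)
JNZ start: taken
R4=M[8]=-5
R6=7^(-5)=-4
R6=(-4)^(-5)=7
R5=8+4=12
R3=8+3=11
CMP R3, 11  (cmp 11,11)
JNZ start: not taken
R6=7>>3=0
STORE R4, [0] → M[0]=-5
halt.
Total executed instructions: 28.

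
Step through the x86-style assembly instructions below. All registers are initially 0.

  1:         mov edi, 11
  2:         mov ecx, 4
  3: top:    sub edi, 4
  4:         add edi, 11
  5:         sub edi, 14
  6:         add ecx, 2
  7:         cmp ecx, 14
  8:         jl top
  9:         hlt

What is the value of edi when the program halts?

-24

edi=11
ecx=4
edi=11-4=7
edi=7+11=18
edi=18-14=4
ecx=4+2=6
cmp ecx, 14  (cmp 6,14)
jl top: taken
edi=4-4=0
edi=0+11=11
edi=11-14=-3
ecx=6+2=8
cmp ecx, 14  (cmp 8,14)
jl top: taken
edi=(-3)-4=-7
edi=(-7)+11=4
edi=4-14=-10
ecx=8+2=10
cmp ecx, 14  (cmp 10,14)
jl top: taken
edi=(-10)-4=-14
edi=(-14)+11=-3
edi=(-3)-14=-17
ecx=10+2=12
cmp ecx, 14  (cmp 12,14)
jl top: taken
edi=(-17)-4=-21
edi=(-21)+11=-10
edi=(-10)-14=-24
ecx=12+2=14
cmp ecx, 14  (cmp 14,14)
jl top: not taken
halt.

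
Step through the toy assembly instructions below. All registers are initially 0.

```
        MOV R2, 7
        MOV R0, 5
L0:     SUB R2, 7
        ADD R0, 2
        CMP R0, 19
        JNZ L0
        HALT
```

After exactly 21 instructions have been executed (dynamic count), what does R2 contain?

MOV R2, 7 → R2=7
MOV R0, 5 → R0=5
SUB R2, 7 → R2=7-7=0
ADD R0, 2 → R0=5+2=7
CMP R0, 19  (cmp 7,19)
JNZ L0: taken
SUB R2, 7 → R2=0-7=-7
ADD R0, 2 → R0=7+2=9
CMP R0, 19  (cmp 9,19)
JNZ L0: taken
SUB R2, 7 → R2=(-7)-7=-14
ADD R0, 2 → R0=9+2=11
CMP R0, 19  (cmp 11,19)
JNZ L0: taken
SUB R2, 7 → R2=(-14)-7=-21
ADD R0, 2 → R0=11+2=13
CMP R0, 19  (cmp 13,19)
JNZ L0: taken
SUB R2, 7 → R2=(-21)-7=-28
ADD R0, 2 → R0=13+2=15
CMP R0, 19  (cmp 15,19)
After step 21: R2 = -28.

-28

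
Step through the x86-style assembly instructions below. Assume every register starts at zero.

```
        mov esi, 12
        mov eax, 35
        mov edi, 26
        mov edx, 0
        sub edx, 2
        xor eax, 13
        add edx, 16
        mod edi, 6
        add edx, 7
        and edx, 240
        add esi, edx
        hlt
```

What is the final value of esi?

esi=12
eax=35
edi=26
edx=0
edx=0-2=-2
eax=35^13=46
edx=(-2)+16=14
edi=26%6=2
edx=14+7=21
edx=21&240=16
esi=12+16=28
halt.

28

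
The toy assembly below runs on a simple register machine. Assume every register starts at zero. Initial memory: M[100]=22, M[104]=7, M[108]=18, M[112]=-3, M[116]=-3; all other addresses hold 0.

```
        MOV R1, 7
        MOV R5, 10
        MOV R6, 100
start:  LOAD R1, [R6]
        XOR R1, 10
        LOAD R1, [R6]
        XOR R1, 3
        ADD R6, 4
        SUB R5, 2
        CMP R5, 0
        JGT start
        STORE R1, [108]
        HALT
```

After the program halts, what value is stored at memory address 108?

-2

MOV R1, 7 → R1=7
MOV R5, 10 → R5=10
MOV R6, 100 → R6=100
LOAD R1, [R6] → R1=M[100]=22
XOR R1, 10 → R1=22^10=28
LOAD R1, [R6] → R1=M[100]=22
XOR R1, 3 → R1=22^3=21
ADD R6, 4 → R6=100+4=104
SUB R5, 2 → R5=10-2=8
CMP R5, 0  (cmp 8,0)
JGT start: taken
LOAD R1, [R6] → R1=M[104]=7
XOR R1, 10 → R1=7^10=13
LOAD R1, [R6] → R1=M[104]=7
XOR R1, 3 → R1=7^3=4
ADD R6, 4 → R6=104+4=108
SUB R5, 2 → R5=8-2=6
CMP R5, 0  (cmp 6,0)
JGT start: taken
LOAD R1, [R6] → R1=M[108]=18
XOR R1, 10 → R1=18^10=24
LOAD R1, [R6] → R1=M[108]=18
XOR R1, 3 → R1=18^3=17
ADD R6, 4 → R6=108+4=112
SUB R5, 2 → R5=6-2=4
CMP R5, 0  (cmp 4,0)
JGT start: taken
LOAD R1, [R6] → R1=M[112]=-3
XOR R1, 10 → R1=(-3)^10=-9
LOAD R1, [R6] → R1=M[112]=-3
XOR R1, 3 → R1=(-3)^3=-2
ADD R6, 4 → R6=112+4=116
SUB R5, 2 → R5=4-2=2
CMP R5, 0  (cmp 2,0)
JGT start: taken
LOAD R1, [R6] → R1=M[116]=-3
XOR R1, 10 → R1=(-3)^10=-9
LOAD R1, [R6] → R1=M[116]=-3
XOR R1, 3 → R1=(-3)^3=-2
ADD R6, 4 → R6=116+4=120
SUB R5, 2 → R5=2-2=0
CMP R5, 0  (cmp 0,0)
JGT start: not taken
STORE R1, [108] → M[108]=-2
halt.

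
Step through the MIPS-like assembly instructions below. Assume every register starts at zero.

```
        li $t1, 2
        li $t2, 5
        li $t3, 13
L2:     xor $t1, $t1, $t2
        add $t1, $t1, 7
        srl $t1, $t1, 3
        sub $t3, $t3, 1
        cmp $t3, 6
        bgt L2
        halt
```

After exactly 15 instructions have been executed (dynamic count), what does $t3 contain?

$t1=2
$t2=5
$t3=13
$t1=2^5=7
$t1=7+7=14
$t1=14>>3=1
$t3=13-1=12
cmp $t3, 6  (cmp 12,6)
bgt L2: taken
$t1=1^5=4
$t1=4+7=11
$t1=11>>3=1
$t3=12-1=11
cmp $t3, 6  (cmp 11,6)
bgt L2: taken
After step 15: $t3 = 11.

11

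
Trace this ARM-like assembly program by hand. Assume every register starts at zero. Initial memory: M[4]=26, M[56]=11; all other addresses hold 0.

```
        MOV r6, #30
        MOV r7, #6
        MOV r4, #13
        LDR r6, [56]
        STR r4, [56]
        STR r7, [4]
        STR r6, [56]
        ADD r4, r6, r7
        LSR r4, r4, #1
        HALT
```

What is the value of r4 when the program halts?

MOV r6, #30 → r6=30
MOV r7, #6 → r7=6
MOV r4, #13 → r4=13
LDR r6, [56] → r6=M[56]=11
STR r4, [56] → M[56]=13
STR r7, [4] → M[4]=6
STR r6, [56] → M[56]=11
ADD r4, r6, r7 → r4=11+6=17
LSR r4, r4, #1 → r4=17>>1=8
halt.

8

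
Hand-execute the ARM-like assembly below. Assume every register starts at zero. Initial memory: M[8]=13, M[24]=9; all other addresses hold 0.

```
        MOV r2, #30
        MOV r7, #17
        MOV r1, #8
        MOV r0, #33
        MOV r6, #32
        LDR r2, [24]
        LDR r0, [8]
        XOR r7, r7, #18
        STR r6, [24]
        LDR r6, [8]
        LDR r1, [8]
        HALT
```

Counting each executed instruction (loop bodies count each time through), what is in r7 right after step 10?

r2=30
r7=17
r1=8
r0=33
r6=32
r2=M[24]=9
r0=M[8]=13
r7=17^18=3
STR r6, [24] → M[24]=32
r6=M[8]=13
After step 10: r7 = 3.

3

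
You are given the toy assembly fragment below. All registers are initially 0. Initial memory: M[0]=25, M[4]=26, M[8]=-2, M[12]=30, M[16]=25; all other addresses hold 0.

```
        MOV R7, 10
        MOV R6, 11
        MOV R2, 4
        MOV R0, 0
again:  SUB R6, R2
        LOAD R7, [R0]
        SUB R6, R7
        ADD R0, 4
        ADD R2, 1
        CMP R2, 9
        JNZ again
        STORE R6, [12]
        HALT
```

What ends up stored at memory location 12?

R7=10
R6=11
R2=4
R0=0
R6=11-4=7
R7=M[0]=25
R6=7-25=-18
R0=0+4=4
R2=4+1=5
CMP R2, 9  (cmp 5,9)
JNZ again: taken
R6=(-18)-5=-23
R7=M[4]=26
R6=(-23)-26=-49
R0=4+4=8
R2=5+1=6
CMP R2, 9  (cmp 6,9)
JNZ again: taken
R6=(-49)-6=-55
R7=M[8]=-2
R6=(-55)-(-2)=-53
R0=8+4=12
R2=6+1=7
CMP R2, 9  (cmp 7,9)
JNZ again: taken
R6=(-53)-7=-60
R7=M[12]=30
R6=(-60)-30=-90
R0=12+4=16
R2=7+1=8
CMP R2, 9  (cmp 8,9)
JNZ again: taken
R6=(-90)-8=-98
R7=M[16]=25
R6=(-98)-25=-123
R0=16+4=20
R2=8+1=9
CMP R2, 9  (cmp 9,9)
JNZ again: not taken
STORE R6, [12] → M[12]=-123
halt.

-123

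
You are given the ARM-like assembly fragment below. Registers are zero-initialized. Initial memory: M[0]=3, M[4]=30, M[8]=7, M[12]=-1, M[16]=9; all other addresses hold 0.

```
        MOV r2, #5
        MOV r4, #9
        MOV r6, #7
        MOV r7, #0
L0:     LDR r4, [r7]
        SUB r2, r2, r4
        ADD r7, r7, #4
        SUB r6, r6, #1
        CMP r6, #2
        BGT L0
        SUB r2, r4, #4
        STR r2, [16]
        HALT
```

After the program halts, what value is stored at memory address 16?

5

after MOV r2, #5: r2=5
after MOV r4, #9: r4=9
after MOV r6, #7: r6=7
after MOV r7, #0: r7=0
after LDR r4, [r7]: r4=M[0]=3
after SUB r2, r2, r4: r2=5-3=2
after ADD r7, r7, #4: r7=0+4=4
after SUB r6, r6, #1: r6=7-1=6
CMP r6, #2  (cmp 6,2)
BGT L0: taken
after LDR r4, [r7]: r4=M[4]=30
after SUB r2, r2, r4: r2=2-30=-28
after ADD r7, r7, #4: r7=4+4=8
after SUB r6, r6, #1: r6=6-1=5
CMP r6, #2  (cmp 5,2)
BGT L0: taken
after LDR r4, [r7]: r4=M[8]=7
after SUB r2, r2, r4: r2=(-28)-7=-35
after ADD r7, r7, #4: r7=8+4=12
after SUB r6, r6, #1: r6=5-1=4
CMP r6, #2  (cmp 4,2)
BGT L0: taken
after LDR r4, [r7]: r4=M[12]=-1
after SUB r2, r2, r4: r2=(-35)-(-1)=-34
after ADD r7, r7, #4: r7=12+4=16
after SUB r6, r6, #1: r6=4-1=3
CMP r6, #2  (cmp 3,2)
BGT L0: taken
after LDR r4, [r7]: r4=M[16]=9
after SUB r2, r2, r4: r2=(-34)-9=-43
after ADD r7, r7, #4: r7=16+4=20
after SUB r6, r6, #1: r6=3-1=2
CMP r6, #2  (cmp 2,2)
BGT L0: not taken
after SUB r2, r4, #4: r2=9-4=5
STR r2, [16] → M[16]=5
halt.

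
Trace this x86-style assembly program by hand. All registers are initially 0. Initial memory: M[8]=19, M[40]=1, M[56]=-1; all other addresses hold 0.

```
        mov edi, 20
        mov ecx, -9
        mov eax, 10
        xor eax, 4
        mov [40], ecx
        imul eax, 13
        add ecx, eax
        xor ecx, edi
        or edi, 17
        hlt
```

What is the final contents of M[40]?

edi=20
ecx=-9
eax=10
eax=10^4=14
mov [40], ecx → M[40]=-9
eax=14*13=182
ecx=(-9)+182=173
ecx=173^20=185
edi=20|17=21
halt.

-9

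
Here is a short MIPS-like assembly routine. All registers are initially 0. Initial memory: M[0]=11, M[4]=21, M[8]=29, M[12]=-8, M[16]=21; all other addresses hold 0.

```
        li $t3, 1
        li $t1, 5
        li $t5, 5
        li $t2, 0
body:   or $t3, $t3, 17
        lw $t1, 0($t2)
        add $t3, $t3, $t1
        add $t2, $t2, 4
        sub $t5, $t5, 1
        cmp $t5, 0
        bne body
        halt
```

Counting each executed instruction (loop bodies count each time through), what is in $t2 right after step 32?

$t3=1
$t1=5
$t5=5
$t2=0
$t3=1|17=17
$t1=M[0]=11
$t3=17+11=28
$t2=0+4=4
$t5=5-1=4
cmp $t5, 0  (cmp 4,0)
bne body: taken
$t3=28|17=29
$t1=M[4]=21
$t3=29+21=50
$t2=4+4=8
$t5=4-1=3
cmp $t5, 0  (cmp 3,0)
bne body: taken
$t3=50|17=51
$t1=M[8]=29
$t3=51+29=80
$t2=8+4=12
$t5=3-1=2
cmp $t5, 0  (cmp 2,0)
bne body: taken
$t3=80|17=81
$t1=M[12]=-8
$t3=81+(-8)=73
$t2=12+4=16
$t5=2-1=1
cmp $t5, 0  (cmp 1,0)
bne body: taken
After step 32: $t2 = 16.

16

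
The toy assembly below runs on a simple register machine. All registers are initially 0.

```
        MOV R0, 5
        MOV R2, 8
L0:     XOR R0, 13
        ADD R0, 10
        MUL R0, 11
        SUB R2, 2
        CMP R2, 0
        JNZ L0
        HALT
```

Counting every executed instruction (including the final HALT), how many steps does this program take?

27

after MOV R0, 5: R0=5
after MOV R2, 8: R2=8
after XOR R0, 13: R0=5^13=8
after ADD R0, 10: R0=8+10=18
after MUL R0, 11: R0=18*11=198
after SUB R2, 2: R2=8-2=6
CMP R2, 0  (cmp 6,0)
JNZ L0: taken
after XOR R0, 13: R0=198^13=203
after ADD R0, 10: R0=203+10=213
after MUL R0, 11: R0=213*11=2343
after SUB R2, 2: R2=6-2=4
CMP R2, 0  (cmp 4,0)
JNZ L0: taken
after XOR R0, 13: R0=2343^13=2346
after ADD R0, 10: R0=2346+10=2356
after MUL R0, 11: R0=2356*11=25916
after SUB R2, 2: R2=4-2=2
CMP R2, 0  (cmp 2,0)
JNZ L0: taken
after XOR R0, 13: R0=25916^13=25905
after ADD R0, 10: R0=25905+10=25915
after MUL R0, 11: R0=25915*11=285065
after SUB R2, 2: R2=2-2=0
CMP R2, 0  (cmp 0,0)
JNZ L0: not taken
halt.
Total executed instructions: 27.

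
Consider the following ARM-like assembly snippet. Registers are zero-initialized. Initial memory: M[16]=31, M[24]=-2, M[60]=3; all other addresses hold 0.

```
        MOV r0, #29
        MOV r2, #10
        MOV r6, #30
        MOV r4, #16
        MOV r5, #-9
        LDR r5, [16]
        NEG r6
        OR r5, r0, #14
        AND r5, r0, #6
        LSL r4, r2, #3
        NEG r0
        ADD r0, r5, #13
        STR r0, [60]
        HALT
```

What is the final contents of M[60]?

MOV r0, #29 → r0=29
MOV r2, #10 → r2=10
MOV r6, #30 → r6=30
MOV r4, #16 → r4=16
MOV r5, #-9 → r5=-9
LDR r5, [16] → r5=M[16]=31
NEG r6 → r6=-(30)=-30
OR r5, r0, #14 → r5=29|14=31
AND r5, r0, #6 → r5=29&6=4
LSL r4, r2, #3 → r4=10<<3=80
NEG r0 → r0=-(29)=-29
ADD r0, r5, #13 → r0=4+13=17
STR r0, [60] → M[60]=17
halt.

17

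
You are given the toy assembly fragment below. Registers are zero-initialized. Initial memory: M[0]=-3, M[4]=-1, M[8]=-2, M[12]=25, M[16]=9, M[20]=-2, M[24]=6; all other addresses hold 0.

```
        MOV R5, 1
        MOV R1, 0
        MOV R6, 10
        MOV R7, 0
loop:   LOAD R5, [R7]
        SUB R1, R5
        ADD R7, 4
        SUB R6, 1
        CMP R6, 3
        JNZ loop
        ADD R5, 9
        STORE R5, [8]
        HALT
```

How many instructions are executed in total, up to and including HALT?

after MOV R5, 1: R5=1
after MOV R1, 0: R1=0
after MOV R6, 10: R6=10
after MOV R7, 0: R7=0
after LOAD R5, [R7]: R5=M[0]=-3
after SUB R1, R5: R1=0-(-3)=3
after ADD R7, 4: R7=0+4=4
after SUB R6, 1: R6=10-1=9
CMP R6, 3  (cmp 9,3)
JNZ loop: taken
after LOAD R5, [R7]: R5=M[4]=-1
after SUB R1, R5: R1=3-(-1)=4
after ADD R7, 4: R7=4+4=8
after SUB R6, 1: R6=9-1=8
CMP R6, 3  (cmp 8,3)
JNZ loop: taken
after LOAD R5, [R7]: R5=M[8]=-2
after SUB R1, R5: R1=4-(-2)=6
after ADD R7, 4: R7=8+4=12
after SUB R6, 1: R6=8-1=7
CMP R6, 3  (cmp 7,3)
JNZ loop: taken
after LOAD R5, [R7]: R5=M[12]=25
after SUB R1, R5: R1=6-25=-19
after ADD R7, 4: R7=12+4=16
after SUB R6, 1: R6=7-1=6
CMP R6, 3  (cmp 6,3)
JNZ loop: taken
after LOAD R5, [R7]: R5=M[16]=9
after SUB R1, R5: R1=(-19)-9=-28
after ADD R7, 4: R7=16+4=20
after SUB R6, 1: R6=6-1=5
CMP R6, 3  (cmp 5,3)
JNZ loop: taken
after LOAD R5, [R7]: R5=M[20]=-2
after SUB R1, R5: R1=(-28)-(-2)=-26
after ADD R7, 4: R7=20+4=24
after SUB R6, 1: R6=5-1=4
CMP R6, 3  (cmp 4,3)
JNZ loop: taken
after LOAD R5, [R7]: R5=M[24]=6
after SUB R1, R5: R1=(-26)-6=-32
after ADD R7, 4: R7=24+4=28
after SUB R6, 1: R6=4-1=3
CMP R6, 3  (cmp 3,3)
JNZ loop: not taken
after ADD R5, 9: R5=6+9=15
STORE R5, [8] → M[8]=15
halt.
Total executed instructions: 49.

49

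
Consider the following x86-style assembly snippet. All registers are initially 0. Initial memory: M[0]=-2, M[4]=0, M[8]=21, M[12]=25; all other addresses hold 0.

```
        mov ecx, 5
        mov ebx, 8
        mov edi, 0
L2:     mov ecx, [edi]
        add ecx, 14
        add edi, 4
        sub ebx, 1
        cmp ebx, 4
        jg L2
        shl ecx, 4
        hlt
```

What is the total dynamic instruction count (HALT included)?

mov ecx, 5 → ecx=5
mov ebx, 8 → ebx=8
mov edi, 0 → edi=0
mov ecx, [edi] → ecx=M[0]=-2
add ecx, 14 → ecx=(-2)+14=12
add edi, 4 → edi=0+4=4
sub ebx, 1 → ebx=8-1=7
cmp ebx, 4  (cmp 7,4)
jg L2: taken
mov ecx, [edi] → ecx=M[4]=0
add ecx, 14 → ecx=0+14=14
add edi, 4 → edi=4+4=8
sub ebx, 1 → ebx=7-1=6
cmp ebx, 4  (cmp 6,4)
jg L2: taken
mov ecx, [edi] → ecx=M[8]=21
add ecx, 14 → ecx=21+14=35
add edi, 4 → edi=8+4=12
sub ebx, 1 → ebx=6-1=5
cmp ebx, 4  (cmp 5,4)
jg L2: taken
mov ecx, [edi] → ecx=M[12]=25
add ecx, 14 → ecx=25+14=39
add edi, 4 → edi=12+4=16
sub ebx, 1 → ebx=5-1=4
cmp ebx, 4  (cmp 4,4)
jg L2: not taken
shl ecx, 4 → ecx=39<<4=624
halt.
Total executed instructions: 29.

29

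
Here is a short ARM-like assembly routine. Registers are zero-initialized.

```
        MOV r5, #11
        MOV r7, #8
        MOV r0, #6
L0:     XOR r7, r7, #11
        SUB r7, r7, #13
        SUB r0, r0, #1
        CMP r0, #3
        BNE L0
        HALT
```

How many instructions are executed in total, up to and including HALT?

r5=11
r7=8
r0=6
r7=8^11=3
r7=3-13=-10
r0=6-1=5
CMP r0, #3  (cmp 5,3)
BNE L0: taken
r7=(-10)^11=-3
r7=(-3)-13=-16
r0=5-1=4
CMP r0, #3  (cmp 4,3)
BNE L0: taken
r7=(-16)^11=-5
r7=(-5)-13=-18
r0=4-1=3
CMP r0, #3  (cmp 3,3)
BNE L0: not taken
halt.
Total executed instructions: 19.

19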